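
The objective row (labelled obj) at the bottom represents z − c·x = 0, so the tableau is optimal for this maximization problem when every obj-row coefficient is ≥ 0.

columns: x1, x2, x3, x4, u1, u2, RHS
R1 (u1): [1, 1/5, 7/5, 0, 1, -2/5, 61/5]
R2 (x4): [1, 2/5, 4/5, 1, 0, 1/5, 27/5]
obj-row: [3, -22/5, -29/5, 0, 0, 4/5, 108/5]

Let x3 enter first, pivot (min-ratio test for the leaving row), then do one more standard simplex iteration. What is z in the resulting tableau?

Ratio test on column x3 — row 1: (61/5)/(7/5) = 61/7; row 2: (27/5)/(4/5) = 27/4. Minimum is 27/4 at row 2 (x4 leaves); pivot element 4/5.
Pivot on row 2; the obj-row RHS becomes 108/5 − (-29/5)·(27/4) = 243/4.
Next entering variable (most negative obj-row entry -3/2): x2.
Ratio test on column x2 — row 1: entry -1/2 ≤ 0; row 2: (27/4)/(1/2) = 27/2. Minimum is 27/2 at row 2 (x3 leaves); pivot element 1/2.
After the second pivot the obj-row RHS is 243/4 − (-3/2)·(27/2) = 81.

81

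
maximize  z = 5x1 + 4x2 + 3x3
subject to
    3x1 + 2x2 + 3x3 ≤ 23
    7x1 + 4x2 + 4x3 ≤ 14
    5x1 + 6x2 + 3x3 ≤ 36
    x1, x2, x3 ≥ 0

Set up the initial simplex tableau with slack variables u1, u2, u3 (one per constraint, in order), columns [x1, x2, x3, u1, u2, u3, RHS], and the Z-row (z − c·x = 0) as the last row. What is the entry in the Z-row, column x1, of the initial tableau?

The Z-row carries the negated objective coefficients: the x1 entry is -5.

-5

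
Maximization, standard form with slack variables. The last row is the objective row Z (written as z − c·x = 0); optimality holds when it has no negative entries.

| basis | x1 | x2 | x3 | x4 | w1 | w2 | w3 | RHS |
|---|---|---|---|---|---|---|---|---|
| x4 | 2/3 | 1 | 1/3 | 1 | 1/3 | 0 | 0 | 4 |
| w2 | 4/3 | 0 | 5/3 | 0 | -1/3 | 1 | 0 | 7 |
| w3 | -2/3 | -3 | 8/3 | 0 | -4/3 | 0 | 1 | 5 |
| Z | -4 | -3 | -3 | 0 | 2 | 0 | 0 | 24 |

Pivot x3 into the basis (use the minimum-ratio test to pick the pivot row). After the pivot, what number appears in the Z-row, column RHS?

Ratio test on column x3 — row 1: 4/(1/3) = 12; row 2: 7/(5/3) = 21/5; row 3: 5/(8/3) = 15/8. Minimum is 15/8 at row 3 (w3 leaves); pivot element 8/3.
Divide row 3 by 8/3; eliminate column x3 from the other rows.
Z-row update in column RHS: 24 − (-3)·(15/8) = 237/8.

237/8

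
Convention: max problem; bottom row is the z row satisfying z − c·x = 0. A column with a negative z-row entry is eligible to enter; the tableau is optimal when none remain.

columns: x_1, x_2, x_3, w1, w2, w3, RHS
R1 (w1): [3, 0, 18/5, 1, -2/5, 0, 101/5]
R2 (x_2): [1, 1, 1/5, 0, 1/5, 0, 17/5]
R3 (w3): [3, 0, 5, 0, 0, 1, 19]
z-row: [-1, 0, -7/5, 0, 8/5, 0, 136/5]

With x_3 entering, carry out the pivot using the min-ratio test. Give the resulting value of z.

Ratio test on column x_3 — row 1: (101/5)/(18/5) = 101/18; row 2: (17/5)/(1/5) = 17; row 3: 19/5 = 19/5. Minimum is 19/5 at row 3 (w3 leaves); pivot element 5.
Pivot on row 3; the z-row RHS becomes 136/5 − (-7/5)·(19/5) = 813/25.

813/25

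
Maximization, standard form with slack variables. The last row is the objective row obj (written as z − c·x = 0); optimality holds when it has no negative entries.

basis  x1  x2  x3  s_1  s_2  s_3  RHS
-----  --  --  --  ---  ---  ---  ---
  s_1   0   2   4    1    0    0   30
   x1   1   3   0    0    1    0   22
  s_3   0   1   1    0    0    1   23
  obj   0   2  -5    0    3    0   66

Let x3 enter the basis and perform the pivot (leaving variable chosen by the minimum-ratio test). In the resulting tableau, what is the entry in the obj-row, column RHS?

207/2

Ratio test on column x3 — row 1: 30/4 = 15/2; row 2: entry 0 ≤ 0; row 3: 23/1 = 23. Minimum is 15/2 at row 1 (s_1 leaves); pivot element 4.
Divide row 1 by 4; eliminate column x3 from the other rows.
obj-row update in column RHS: 66 − (-5)·(15/2) = 207/2.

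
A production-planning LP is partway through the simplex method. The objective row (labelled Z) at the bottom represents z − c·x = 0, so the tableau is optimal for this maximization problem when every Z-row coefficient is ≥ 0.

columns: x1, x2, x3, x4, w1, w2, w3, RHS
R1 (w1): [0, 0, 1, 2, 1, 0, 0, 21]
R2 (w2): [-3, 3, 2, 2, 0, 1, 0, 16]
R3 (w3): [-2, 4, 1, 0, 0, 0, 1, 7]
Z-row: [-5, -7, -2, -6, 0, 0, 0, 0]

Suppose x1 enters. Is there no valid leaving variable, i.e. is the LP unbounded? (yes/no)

Every constraint-row entry in column x1 is ≤ 0, so increasing x1 is unbounded.

yes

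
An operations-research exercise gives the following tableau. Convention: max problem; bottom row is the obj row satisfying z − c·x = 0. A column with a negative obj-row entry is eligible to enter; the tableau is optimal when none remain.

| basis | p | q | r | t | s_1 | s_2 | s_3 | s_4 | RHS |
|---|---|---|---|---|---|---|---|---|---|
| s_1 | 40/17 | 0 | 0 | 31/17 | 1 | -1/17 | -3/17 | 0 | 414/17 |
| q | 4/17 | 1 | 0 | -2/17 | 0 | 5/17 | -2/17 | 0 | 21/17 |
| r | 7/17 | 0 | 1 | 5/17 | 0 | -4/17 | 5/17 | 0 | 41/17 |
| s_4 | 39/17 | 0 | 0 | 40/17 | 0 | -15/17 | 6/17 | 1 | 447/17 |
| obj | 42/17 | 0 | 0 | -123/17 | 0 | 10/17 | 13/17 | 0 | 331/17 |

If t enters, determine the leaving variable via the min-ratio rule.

r

Column t entries and ratios — s_1: (414/17)/(31/17) = 414/31; q: -2/17 ≤ 0, skip; r: (41/17)/(5/17) = 41/5; s_4: (447/17)/(40/17) = 447/40.
Smallest ratio is 41/5 in the row of r, so r leaves.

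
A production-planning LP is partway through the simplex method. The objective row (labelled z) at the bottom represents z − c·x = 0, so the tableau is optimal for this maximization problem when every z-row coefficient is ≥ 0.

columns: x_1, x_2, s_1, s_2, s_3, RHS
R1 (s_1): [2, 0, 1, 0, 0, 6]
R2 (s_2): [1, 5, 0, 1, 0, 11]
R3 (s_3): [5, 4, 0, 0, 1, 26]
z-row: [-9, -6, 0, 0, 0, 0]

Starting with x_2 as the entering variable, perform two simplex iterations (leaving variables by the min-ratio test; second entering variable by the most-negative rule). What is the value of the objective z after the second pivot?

183/5

Ratio test on column x_2 — row 1: entry 0 ≤ 0; row 2: 11/5 = 11/5; row 3: 26/4 = 13/2. Minimum is 11/5 at row 2 (s_2 leaves); pivot element 5.
Pivot on row 2; the z-row RHS becomes 0 − (-6)·(11/5) = 66/5.
Next entering variable (most negative z-row entry -39/5): x_1.
Ratio test on column x_1 — row 1: 6/2 = 3; row 2: (11/5)/(1/5) = 11; row 3: (86/5)/(21/5) = 86/21. Minimum is 3 at row 1 (s_1 leaves); pivot element 2.
After the second pivot the z-row RHS is 66/5 − (-39/5)·3 = 183/5.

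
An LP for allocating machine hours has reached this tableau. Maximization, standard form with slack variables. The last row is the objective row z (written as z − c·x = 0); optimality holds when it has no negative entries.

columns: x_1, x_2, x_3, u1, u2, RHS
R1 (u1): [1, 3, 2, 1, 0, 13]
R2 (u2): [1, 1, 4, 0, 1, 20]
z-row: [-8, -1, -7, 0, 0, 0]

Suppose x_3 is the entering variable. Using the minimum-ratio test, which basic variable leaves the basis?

u2

Column x_3 entries and ratios — u1: 13/2 = 13/2; u2: 20/4 = 5.
Smallest ratio is 5 in the row of u2, so u2 leaves.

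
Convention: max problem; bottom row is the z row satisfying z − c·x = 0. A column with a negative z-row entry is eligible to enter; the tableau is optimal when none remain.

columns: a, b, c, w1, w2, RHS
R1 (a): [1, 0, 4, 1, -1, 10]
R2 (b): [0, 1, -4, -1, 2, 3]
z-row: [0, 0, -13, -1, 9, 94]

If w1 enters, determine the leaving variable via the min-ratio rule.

Column w1 entries and ratios — a: 10/1 = 10; b: -1 ≤ 0, skip.
Smallest ratio is 10 in the row of a, so a leaves.

a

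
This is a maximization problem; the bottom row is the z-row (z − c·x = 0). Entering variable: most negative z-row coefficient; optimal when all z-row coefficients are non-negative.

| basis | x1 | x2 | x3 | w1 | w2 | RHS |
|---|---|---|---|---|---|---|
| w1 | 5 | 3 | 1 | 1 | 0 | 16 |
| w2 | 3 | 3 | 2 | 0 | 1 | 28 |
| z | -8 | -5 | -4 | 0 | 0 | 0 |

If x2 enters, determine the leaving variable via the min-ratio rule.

Column x2 entries and ratios — w1: 16/3 = 16/3; w2: 28/3 = 28/3.
Smallest ratio is 16/3 in the row of w1, so w1 leaves.

w1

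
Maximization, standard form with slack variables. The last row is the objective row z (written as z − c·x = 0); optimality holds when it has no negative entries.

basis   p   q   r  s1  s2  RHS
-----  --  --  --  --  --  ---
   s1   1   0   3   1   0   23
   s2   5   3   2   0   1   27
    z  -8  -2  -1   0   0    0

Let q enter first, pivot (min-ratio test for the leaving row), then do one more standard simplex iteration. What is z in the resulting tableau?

Ratio test on column q — row 1: entry 0 ≤ 0; row 2: 27/3 = 9. Minimum is 9 at row 2 (s2 leaves); pivot element 3.
Pivot on row 2; the z-row RHS becomes 0 − (-2)·9 = 18.
Next entering variable (most negative z-row entry -14/3): p.
Ratio test on column p — row 1: 23/1 = 23; row 2: 9/(5/3) = 27/5. Minimum is 27/5 at row 2 (q leaves); pivot element 5/3.
After the second pivot the z-row RHS is 18 − (-14/3)·(27/5) = 216/5.

216/5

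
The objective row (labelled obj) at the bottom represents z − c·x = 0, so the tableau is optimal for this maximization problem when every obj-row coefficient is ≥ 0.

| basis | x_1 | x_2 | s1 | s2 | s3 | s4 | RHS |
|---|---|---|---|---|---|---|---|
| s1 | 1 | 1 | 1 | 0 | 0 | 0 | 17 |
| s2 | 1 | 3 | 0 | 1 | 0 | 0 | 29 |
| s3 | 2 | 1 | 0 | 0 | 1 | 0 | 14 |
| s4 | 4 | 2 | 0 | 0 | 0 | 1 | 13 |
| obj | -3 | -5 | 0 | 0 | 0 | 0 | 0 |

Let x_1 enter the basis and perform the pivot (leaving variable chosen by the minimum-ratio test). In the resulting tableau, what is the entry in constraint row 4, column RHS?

Ratio test on column x_1 — row 1: 17/1 = 17; row 2: 29/1 = 29; row 3: 14/2 = 7; row 4: 13/4 = 13/4. Minimum is 13/4 at row 4 (s4 leaves); pivot element 4.
Divide row 4 by 4; eliminate column x_1 from the other rows.
In the new row 4, the RHS entry is the old entry divided by the pivot: 13/4 = 13/4.

13/4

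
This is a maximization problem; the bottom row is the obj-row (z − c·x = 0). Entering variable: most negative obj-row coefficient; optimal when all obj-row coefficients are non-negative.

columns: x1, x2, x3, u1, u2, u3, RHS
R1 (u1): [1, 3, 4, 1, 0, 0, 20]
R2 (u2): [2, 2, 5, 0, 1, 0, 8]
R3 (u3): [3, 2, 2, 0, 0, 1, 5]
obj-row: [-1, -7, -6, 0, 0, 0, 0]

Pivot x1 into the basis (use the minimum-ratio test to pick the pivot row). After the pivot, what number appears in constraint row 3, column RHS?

Ratio test on column x1 — row 1: 20/1 = 20; row 2: 8/2 = 4; row 3: 5/3 = 5/3. Minimum is 5/3 at row 3 (u3 leaves); pivot element 3.
Divide row 3 by 3; eliminate column x1 from the other rows.
In the new row 3, the RHS entry is the old entry divided by the pivot: 5/3 = 5/3.

5/3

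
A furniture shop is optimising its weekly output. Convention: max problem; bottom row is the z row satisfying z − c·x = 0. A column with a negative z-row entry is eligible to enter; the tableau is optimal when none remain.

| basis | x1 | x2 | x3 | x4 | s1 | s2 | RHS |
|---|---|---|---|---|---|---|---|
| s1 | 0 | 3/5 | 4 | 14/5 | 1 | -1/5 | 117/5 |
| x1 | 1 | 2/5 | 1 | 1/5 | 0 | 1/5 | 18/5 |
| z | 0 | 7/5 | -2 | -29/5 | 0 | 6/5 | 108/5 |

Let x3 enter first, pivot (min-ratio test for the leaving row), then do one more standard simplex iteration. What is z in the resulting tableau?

Ratio test on column x3 — row 1: (117/5)/4 = 117/20; row 2: (18/5)/1 = 18/5. Minimum is 18/5 at row 2 (x1 leaves); pivot element 1.
Pivot on row 2; the z-row RHS becomes 108/5 − (-2)·(18/5) = 144/5.
Next entering variable (most negative z-row entry -27/5): x4.
Ratio test on column x4 — row 1: 9/2 = 9/2; row 2: (18/5)/(1/5) = 18. Minimum is 9/2 at row 1 (s1 leaves); pivot element 2.
After the second pivot the z-row RHS is 144/5 − (-27/5)·(9/2) = 531/10.

531/10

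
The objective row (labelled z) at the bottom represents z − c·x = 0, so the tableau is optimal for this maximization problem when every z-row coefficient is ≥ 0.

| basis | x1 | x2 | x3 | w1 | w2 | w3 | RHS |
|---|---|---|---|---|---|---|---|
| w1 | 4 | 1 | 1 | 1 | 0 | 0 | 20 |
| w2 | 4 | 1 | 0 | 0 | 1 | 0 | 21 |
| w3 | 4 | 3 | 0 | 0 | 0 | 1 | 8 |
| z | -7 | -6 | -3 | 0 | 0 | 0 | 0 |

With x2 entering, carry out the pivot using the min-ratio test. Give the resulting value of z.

16

Ratio test on column x2 — row 1: 20/1 = 20; row 2: 21/1 = 21; row 3: 8/3 = 8/3. Minimum is 8/3 at row 3 (w3 leaves); pivot element 3.
Pivot on row 3; the z-row RHS becomes 0 − (-6)·(8/3) = 16.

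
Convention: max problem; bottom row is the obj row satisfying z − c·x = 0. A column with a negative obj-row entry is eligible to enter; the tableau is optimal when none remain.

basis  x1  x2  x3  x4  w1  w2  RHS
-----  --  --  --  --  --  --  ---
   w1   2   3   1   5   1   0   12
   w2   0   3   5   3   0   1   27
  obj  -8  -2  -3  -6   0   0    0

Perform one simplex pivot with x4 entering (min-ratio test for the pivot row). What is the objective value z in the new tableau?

72/5

Ratio test on column x4 — row 1: 12/5 = 12/5; row 2: 27/3 = 9. Minimum is 12/5 at row 1 (w1 leaves); pivot element 5.
Pivot on row 1; the obj-row RHS becomes 0 − (-6)·(12/5) = 72/5.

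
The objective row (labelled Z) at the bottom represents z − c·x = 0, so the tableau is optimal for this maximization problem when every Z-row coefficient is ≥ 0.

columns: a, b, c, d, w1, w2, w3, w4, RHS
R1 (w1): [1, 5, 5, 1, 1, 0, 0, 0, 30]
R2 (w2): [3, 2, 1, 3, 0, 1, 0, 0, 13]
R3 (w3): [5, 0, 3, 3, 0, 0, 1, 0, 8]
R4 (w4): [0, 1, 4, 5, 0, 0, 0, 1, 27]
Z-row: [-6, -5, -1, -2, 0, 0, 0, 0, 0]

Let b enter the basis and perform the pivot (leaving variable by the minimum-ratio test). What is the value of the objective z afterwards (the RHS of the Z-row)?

30

Ratio test on column b — row 1: 30/5 = 6; row 2: 13/2 = 13/2; row 3: entry 0 ≤ 0; row 4: 27/1 = 27. Minimum is 6 at row 1 (w1 leaves); pivot element 5.
Pivot on row 1; the Z-row RHS becomes 0 − (-5)·6 = 30.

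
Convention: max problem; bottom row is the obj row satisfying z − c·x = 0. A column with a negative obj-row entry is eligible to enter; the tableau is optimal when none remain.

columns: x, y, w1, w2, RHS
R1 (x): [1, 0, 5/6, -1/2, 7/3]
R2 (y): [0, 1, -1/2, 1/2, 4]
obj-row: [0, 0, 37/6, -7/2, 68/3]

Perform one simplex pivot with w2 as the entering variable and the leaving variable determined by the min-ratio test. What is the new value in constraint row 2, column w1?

-1

Ratio test on column w2 — row 1: entry -1/2 ≤ 0; row 2: 4/(1/2) = 8. Minimum is 8 at row 2 (y leaves); pivot element 1/2.
Divide row 2 by 1/2; eliminate column w2 from the other rows.
In the new row 2, the w1 entry is the old entry divided by the pivot: (-1/2)/(1/2) = -1.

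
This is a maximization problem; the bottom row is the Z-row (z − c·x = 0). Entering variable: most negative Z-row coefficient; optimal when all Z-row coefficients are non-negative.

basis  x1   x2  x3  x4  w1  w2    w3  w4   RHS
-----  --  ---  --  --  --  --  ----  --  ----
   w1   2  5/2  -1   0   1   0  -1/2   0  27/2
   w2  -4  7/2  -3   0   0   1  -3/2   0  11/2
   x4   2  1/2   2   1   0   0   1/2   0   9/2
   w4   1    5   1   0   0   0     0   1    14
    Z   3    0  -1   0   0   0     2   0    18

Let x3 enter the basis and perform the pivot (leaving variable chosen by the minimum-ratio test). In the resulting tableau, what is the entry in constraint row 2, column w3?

Ratio test on column x3 — row 1: entry -1 ≤ 0; row 2: entry -3 ≤ 0; row 3: (9/2)/2 = 9/4; row 4: 14/1 = 14. Minimum is 9/4 at row 3 (x4 leaves); pivot element 2.
Divide row 3 by 2; eliminate column x3 from the other rows.
Row 2 update in column w3: -3/2 − (-3)·(1/4) = -3/4.

-3/4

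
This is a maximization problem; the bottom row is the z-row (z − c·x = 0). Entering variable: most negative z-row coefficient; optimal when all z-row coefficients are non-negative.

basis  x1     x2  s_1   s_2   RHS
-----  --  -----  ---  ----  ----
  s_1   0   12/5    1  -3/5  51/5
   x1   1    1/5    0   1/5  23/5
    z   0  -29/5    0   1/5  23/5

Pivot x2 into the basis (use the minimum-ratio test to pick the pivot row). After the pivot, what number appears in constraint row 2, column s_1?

-1/12

Ratio test on column x2 — row 1: (51/5)/(12/5) = 17/4; row 2: (23/5)/(1/5) = 23. Minimum is 17/4 at row 1 (s_1 leaves); pivot element 12/5.
Divide row 1 by 12/5; eliminate column x2 from the other rows.
Row 2 update in column s_1: 0 − (1/5)·(5/12) = -1/12.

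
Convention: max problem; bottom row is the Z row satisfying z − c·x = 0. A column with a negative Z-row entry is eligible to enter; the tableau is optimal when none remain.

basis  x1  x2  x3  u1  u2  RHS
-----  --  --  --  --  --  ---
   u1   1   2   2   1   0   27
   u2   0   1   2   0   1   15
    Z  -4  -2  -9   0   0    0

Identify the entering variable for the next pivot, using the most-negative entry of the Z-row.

x3

Negative Z-row entries: x1: -4, x2: -2, x3: -9.
The most negative is -9 in column x3, so x3 enters.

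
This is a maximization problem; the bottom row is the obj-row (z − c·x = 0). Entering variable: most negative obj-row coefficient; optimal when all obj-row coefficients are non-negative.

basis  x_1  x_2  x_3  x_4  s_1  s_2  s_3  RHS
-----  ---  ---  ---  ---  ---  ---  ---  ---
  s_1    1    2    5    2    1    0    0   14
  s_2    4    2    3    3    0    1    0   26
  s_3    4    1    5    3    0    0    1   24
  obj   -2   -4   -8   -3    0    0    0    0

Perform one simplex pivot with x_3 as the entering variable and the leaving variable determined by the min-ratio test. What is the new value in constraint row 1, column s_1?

Ratio test on column x_3 — row 1: 14/5 = 14/5; row 2: 26/3 = 26/3; row 3: 24/5 = 24/5. Minimum is 14/5 at row 1 (s_1 leaves); pivot element 5.
Divide row 1 by 5; eliminate column x_3 from the other rows.
In the new row 1, the s_1 entry is the old entry divided by the pivot: 1/5 = 1/5.

1/5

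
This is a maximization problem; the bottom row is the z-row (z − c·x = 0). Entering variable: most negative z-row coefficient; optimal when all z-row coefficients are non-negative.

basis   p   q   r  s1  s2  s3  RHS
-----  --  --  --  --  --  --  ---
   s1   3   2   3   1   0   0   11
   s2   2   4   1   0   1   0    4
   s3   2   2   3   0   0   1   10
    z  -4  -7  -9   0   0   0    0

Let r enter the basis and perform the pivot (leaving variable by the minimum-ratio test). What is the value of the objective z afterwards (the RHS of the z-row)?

Ratio test on column r — row 1: 11/3 = 11/3; row 2: 4/1 = 4; row 3: 10/3 = 10/3. Minimum is 10/3 at row 3 (s3 leaves); pivot element 3.
Pivot on row 3; the z-row RHS becomes 0 − (-9)·(10/3) = 30.

30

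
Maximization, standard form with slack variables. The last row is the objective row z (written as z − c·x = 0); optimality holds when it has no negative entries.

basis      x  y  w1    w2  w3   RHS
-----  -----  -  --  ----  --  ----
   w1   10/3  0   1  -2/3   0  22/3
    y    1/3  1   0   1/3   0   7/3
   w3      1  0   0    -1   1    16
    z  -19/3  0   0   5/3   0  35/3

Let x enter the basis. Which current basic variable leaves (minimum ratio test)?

w1

Column x entries and ratios — w1: (22/3)/(10/3) = 11/5; y: (7/3)/(1/3) = 7; w3: 16/1 = 16.
Smallest ratio is 11/5 in the row of w1, so w1 leaves.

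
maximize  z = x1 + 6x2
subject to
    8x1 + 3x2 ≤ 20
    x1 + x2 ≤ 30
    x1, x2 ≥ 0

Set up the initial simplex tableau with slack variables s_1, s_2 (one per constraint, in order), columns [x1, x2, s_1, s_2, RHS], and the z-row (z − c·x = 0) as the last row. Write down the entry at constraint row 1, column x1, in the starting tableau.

Constraint 1 has coefficient 8 on x1.

8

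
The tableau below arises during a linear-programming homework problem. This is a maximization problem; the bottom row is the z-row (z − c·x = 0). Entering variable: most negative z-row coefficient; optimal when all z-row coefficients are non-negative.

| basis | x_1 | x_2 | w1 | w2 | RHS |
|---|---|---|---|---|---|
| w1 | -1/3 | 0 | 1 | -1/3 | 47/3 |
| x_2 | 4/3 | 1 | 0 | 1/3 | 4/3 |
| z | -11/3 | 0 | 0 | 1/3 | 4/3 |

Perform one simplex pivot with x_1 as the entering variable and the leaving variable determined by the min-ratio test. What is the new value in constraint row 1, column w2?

-1/4

Ratio test on column x_1 — row 1: entry -1/3 ≤ 0; row 2: (4/3)/(4/3) = 1. Minimum is 1 at row 2 (x_2 leaves); pivot element 4/3.
Divide row 2 by 4/3; eliminate column x_1 from the other rows.
Row 1 update in column w2: -1/3 − (-1/3)·(1/4) = -1/4.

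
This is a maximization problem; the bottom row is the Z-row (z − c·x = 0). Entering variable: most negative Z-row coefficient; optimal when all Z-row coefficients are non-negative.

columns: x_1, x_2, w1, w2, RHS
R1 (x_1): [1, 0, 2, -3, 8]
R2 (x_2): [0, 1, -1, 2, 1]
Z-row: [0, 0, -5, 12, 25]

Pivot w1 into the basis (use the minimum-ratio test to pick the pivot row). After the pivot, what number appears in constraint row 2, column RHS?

Ratio test on column w1 — row 1: 8/2 = 4; row 2: entry -1 ≤ 0. Minimum is 4 at row 1 (x_1 leaves); pivot element 2.
Divide row 1 by 2; eliminate column w1 from the other rows.
Row 2 update in column RHS: 1 − (-1)·4 = 5.

5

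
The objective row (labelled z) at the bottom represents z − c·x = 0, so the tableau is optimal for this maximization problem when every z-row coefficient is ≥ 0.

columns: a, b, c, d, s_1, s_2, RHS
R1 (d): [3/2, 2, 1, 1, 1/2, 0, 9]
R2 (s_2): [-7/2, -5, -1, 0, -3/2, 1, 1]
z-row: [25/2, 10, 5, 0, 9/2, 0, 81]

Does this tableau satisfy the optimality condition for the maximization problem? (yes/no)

yes

Every z-row coefficient is ≥ 0, so the tableau is optimal.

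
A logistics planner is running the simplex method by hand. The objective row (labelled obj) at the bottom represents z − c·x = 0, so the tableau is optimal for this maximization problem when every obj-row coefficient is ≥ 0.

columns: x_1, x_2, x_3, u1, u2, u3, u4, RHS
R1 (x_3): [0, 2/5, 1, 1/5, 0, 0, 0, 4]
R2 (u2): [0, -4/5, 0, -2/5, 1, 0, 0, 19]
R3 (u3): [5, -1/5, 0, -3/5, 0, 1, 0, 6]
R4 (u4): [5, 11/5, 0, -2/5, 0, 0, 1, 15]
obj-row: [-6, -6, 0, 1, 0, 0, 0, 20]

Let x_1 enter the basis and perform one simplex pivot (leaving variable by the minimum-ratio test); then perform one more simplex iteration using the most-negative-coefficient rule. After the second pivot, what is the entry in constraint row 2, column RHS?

Ratio test on column x_1 — row 1: entry 0 ≤ 0; row 2: entry 0 ≤ 0; row 3: 6/5 = 6/5; row 4: 15/5 = 3. Minimum is 6/5 at row 3 (u3 leaves); pivot element 5.
Divide row 3 by 5; eliminate column x_1 from the other rows.
Second iteration: most negative obj-row entry is -156/25 in column x_2, so x_2 enters.
Ratio test on column x_2 — row 1: 4/(2/5) = 10; row 2: entry -4/5 ≤ 0; row 3: entry -1/25 ≤ 0; row 4: 9/(12/5) = 15/4. Minimum is 15/4 at row 4 (u4 leaves); pivot element 12/5.
Divide row 4 by 12/5; eliminate column x_2 from the other rows.
After both pivots, the entry at constraint row 2, column RHS is 22.

22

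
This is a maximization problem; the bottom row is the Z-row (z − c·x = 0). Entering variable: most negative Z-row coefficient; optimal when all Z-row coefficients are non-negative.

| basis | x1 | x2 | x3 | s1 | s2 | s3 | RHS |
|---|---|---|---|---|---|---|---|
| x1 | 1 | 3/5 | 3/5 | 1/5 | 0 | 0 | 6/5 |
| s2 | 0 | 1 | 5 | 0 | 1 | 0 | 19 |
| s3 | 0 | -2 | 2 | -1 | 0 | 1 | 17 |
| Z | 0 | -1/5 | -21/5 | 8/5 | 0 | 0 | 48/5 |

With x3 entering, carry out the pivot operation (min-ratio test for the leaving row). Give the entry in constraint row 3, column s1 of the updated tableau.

-5/3

Ratio test on column x3 — row 1: (6/5)/(3/5) = 2; row 2: 19/5 = 19/5; row 3: 17/2 = 17/2. Minimum is 2 at row 1 (x1 leaves); pivot element 3/5.
Divide row 1 by 3/5; eliminate column x3 from the other rows.
Row 3 update in column s1: -1 − 2·(1/3) = -5/3.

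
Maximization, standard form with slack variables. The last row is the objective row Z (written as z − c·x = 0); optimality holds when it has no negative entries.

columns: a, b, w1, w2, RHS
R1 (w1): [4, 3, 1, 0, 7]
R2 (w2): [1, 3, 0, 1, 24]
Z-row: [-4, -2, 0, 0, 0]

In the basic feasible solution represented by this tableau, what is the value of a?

a is not in the basis, so in the current basic feasible solution a = 0.

0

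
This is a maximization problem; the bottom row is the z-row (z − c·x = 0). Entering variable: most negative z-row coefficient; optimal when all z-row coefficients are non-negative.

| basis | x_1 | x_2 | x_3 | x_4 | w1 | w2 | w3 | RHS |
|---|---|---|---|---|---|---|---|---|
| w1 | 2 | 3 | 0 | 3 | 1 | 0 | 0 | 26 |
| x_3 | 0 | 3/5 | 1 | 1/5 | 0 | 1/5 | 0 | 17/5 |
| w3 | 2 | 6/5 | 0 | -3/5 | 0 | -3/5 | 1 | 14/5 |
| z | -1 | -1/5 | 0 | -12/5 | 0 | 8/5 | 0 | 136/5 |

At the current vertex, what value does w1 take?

26

w1 is basic (row 1); its value is the RHS of that row, 26.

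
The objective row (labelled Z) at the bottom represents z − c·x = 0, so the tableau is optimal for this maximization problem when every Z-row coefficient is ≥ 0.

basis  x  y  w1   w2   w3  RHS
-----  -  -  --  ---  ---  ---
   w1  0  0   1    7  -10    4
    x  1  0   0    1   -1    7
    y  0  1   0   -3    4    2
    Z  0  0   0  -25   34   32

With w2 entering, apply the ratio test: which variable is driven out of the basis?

Column w2 entries and ratios — w1: 4/7 = 4/7; x: 7/1 = 7; y: -3 ≤ 0, skip.
Smallest ratio is 4/7 in the row of w1, so w1 leaves.

w1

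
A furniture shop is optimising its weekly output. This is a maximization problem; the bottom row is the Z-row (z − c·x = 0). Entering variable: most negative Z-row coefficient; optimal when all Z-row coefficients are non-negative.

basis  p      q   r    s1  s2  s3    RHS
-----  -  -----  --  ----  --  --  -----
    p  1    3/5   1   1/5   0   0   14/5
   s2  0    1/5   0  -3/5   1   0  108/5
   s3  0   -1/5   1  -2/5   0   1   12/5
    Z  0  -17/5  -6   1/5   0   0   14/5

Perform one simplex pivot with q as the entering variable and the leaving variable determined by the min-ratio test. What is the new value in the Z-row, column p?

17/3

Ratio test on column q — row 1: (14/5)/(3/5) = 14/3; row 2: (108/5)/(1/5) = 108; row 3: entry -1/5 ≤ 0. Minimum is 14/3 at row 1 (p leaves); pivot element 3/5.
Divide row 1 by 3/5; eliminate column q from the other rows.
Z-row update in column p: 0 − (-17/5)·(5/3) = 17/3.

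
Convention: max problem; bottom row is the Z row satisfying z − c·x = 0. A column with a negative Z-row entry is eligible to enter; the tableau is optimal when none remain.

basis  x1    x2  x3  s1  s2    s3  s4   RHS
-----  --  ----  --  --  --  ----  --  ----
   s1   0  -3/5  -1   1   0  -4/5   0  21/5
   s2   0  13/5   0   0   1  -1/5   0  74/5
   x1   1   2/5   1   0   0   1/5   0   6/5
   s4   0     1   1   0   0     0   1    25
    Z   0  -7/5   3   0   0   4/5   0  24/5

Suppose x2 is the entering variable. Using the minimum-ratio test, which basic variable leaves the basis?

Column x2 entries and ratios — s1: -3/5 ≤ 0, skip; s2: (74/5)/(13/5) = 74/13; x1: (6/5)/(2/5) = 3; s4: 25/1 = 25.
Smallest ratio is 3 in the row of x1, so x1 leaves.

x1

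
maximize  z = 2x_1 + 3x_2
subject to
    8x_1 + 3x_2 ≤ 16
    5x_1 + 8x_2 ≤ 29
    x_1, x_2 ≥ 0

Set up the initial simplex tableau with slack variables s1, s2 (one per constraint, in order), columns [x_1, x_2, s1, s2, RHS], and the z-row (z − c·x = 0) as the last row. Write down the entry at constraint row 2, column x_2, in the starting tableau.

Constraint 2 has coefficient 8 on x_2.

8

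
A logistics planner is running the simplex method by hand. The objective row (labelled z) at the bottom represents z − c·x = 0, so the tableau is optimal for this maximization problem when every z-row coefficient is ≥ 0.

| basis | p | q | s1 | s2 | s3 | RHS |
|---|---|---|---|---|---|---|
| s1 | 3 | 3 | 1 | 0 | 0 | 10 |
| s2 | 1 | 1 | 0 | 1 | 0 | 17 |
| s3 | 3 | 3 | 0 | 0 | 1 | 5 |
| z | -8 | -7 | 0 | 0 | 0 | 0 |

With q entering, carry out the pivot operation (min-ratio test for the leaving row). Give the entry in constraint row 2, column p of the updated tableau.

0

Ratio test on column q — row 1: 10/3 = 10/3; row 2: 17/1 = 17; row 3: 5/3 = 5/3. Minimum is 5/3 at row 3 (s3 leaves); pivot element 3.
Divide row 3 by 3; eliminate column q from the other rows.
Row 2 update in column p: 1 − 1·1 = 0.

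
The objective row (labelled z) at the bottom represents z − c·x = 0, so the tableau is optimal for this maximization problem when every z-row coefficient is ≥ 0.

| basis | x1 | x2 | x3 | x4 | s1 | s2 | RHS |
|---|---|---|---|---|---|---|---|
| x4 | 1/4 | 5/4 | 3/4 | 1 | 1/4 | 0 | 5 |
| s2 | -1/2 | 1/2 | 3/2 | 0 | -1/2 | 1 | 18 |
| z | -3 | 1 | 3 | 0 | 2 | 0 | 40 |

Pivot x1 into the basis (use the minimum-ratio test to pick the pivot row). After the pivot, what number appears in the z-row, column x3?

Ratio test on column x1 — row 1: 5/(1/4) = 20; row 2: entry -1/2 ≤ 0. Minimum is 20 at row 1 (x4 leaves); pivot element 1/4.
Divide row 1 by 1/4; eliminate column x1 from the other rows.
z-row update in column x3: 3 − (-3)·3 = 12.

12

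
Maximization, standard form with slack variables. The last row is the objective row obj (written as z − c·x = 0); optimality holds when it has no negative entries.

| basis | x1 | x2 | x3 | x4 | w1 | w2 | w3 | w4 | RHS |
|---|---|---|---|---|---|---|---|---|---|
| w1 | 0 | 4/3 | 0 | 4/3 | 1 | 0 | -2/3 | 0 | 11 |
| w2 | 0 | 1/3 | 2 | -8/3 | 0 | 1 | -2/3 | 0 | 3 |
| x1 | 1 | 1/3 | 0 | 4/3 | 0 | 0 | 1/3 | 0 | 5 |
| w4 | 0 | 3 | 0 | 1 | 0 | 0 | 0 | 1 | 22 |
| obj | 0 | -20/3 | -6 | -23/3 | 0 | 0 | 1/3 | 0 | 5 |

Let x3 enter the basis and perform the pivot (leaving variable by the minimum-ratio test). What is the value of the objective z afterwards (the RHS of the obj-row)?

Ratio test on column x3 — row 1: entry 0 ≤ 0; row 2: 3/2 = 3/2; row 3: entry 0 ≤ 0; row 4: entry 0 ≤ 0. Minimum is 3/2 at row 2 (w2 leaves); pivot element 2.
Pivot on row 2; the obj-row RHS becomes 5 − (-6)·(3/2) = 14.

14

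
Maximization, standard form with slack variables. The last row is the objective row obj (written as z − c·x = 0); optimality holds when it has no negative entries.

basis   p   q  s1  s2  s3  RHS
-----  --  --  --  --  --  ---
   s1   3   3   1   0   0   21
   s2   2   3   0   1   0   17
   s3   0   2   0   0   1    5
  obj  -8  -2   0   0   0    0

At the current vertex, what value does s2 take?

17

s2 is basic (row 2); its value is the RHS of that row, 17.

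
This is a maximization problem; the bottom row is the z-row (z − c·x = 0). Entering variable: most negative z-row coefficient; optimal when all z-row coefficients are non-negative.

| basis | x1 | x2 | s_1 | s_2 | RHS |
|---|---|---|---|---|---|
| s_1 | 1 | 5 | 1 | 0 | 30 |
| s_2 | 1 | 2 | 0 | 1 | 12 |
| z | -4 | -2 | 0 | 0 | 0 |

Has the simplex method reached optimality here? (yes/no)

The z-row has a negative entry -4 in column x1, so it is not optimal.

no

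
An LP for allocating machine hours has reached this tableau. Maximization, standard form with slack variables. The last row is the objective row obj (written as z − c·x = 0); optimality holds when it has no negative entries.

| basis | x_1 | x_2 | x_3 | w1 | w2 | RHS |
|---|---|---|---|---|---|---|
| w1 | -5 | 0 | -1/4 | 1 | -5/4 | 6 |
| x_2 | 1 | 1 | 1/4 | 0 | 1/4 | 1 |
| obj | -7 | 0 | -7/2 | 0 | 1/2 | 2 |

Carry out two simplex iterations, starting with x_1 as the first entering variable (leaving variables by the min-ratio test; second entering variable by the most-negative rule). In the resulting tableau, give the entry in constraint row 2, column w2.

Ratio test on column x_1 — row 1: entry -5 ≤ 0; row 2: 1/1 = 1. Minimum is 1 at row 2 (x_2 leaves); pivot element 1.
Divide row 2 by 1; eliminate column x_1 from the other rows.
Second iteration: most negative obj-row entry is -7/4 in column x_3, so x_3 enters.
Ratio test on column x_3 — row 1: 11/1 = 11; row 2: 1/(1/4) = 4. Minimum is 4 at row 2 (x_1 leaves); pivot element 1/4.
Divide row 2 by 1/4; eliminate column x_3 from the other rows.
After both pivots, the entry at constraint row 2, column w2 is 1.

1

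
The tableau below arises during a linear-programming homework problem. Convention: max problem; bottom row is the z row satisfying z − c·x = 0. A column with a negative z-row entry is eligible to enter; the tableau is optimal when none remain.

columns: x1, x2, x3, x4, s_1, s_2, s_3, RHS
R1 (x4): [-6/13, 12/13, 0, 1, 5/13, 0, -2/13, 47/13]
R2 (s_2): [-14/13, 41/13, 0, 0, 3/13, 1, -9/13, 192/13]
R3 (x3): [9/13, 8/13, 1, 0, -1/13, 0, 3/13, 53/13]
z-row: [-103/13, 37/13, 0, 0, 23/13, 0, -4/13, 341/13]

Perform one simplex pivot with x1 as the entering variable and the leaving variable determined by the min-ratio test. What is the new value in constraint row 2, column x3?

14/9

Ratio test on column x1 — row 1: entry -6/13 ≤ 0; row 2: entry -14/13 ≤ 0; row 3: (53/13)/(9/13) = 53/9. Minimum is 53/9 at row 3 (x3 leaves); pivot element 9/13.
Divide row 3 by 9/13; eliminate column x1 from the other rows.
Row 2 update in column x3: 0 − (-14/13)·(13/9) = 14/9.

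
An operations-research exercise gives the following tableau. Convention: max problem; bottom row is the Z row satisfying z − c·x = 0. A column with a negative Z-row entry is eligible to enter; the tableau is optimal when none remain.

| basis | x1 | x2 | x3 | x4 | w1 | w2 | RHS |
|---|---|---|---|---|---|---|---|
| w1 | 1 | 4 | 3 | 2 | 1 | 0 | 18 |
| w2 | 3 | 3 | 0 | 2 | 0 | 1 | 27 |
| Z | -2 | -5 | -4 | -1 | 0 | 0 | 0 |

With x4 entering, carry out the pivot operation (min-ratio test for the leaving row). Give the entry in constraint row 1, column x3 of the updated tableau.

Ratio test on column x4 — row 1: 18/2 = 9; row 2: 27/2 = 27/2. Minimum is 9 at row 1 (w1 leaves); pivot element 2.
Divide row 1 by 2; eliminate column x4 from the other rows.
In the new row 1, the x3 entry is the old entry divided by the pivot: 3/2 = 3/2.

3/2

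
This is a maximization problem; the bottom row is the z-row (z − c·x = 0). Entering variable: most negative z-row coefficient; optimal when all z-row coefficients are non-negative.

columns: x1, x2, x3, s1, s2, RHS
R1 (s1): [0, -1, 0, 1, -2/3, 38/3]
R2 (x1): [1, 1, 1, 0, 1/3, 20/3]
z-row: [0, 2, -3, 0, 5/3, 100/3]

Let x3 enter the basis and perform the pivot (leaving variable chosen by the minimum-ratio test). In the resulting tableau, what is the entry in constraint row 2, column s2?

1/3

Ratio test on column x3 — row 1: entry 0 ≤ 0; row 2: (20/3)/1 = 20/3. Minimum is 20/3 at row 2 (x1 leaves); pivot element 1.
Divide row 2 by 1; eliminate column x3 from the other rows.
In the new row 2, the s2 entry is the old entry divided by the pivot: (1/3)/1 = 1/3.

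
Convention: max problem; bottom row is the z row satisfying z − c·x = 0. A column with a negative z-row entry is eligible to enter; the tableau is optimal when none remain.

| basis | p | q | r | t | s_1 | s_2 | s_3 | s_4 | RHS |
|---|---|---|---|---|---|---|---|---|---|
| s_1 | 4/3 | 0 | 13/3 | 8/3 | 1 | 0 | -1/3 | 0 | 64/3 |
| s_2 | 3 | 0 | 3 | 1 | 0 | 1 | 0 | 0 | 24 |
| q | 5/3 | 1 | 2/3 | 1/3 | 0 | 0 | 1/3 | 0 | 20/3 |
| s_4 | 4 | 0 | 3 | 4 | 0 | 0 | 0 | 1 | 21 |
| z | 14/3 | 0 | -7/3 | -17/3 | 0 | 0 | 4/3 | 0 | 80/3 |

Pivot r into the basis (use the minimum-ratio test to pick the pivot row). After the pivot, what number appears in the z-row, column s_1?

Ratio test on column r — row 1: (64/3)/(13/3) = 64/13; row 2: 24/3 = 8; row 3: (20/3)/(2/3) = 10; row 4: 21/3 = 7. Minimum is 64/13 at row 1 (s_1 leaves); pivot element 13/3.
Divide row 1 by 13/3; eliminate column r from the other rows.
z-row update in column s_1: 0 − (-7/3)·(3/13) = 7/13.

7/13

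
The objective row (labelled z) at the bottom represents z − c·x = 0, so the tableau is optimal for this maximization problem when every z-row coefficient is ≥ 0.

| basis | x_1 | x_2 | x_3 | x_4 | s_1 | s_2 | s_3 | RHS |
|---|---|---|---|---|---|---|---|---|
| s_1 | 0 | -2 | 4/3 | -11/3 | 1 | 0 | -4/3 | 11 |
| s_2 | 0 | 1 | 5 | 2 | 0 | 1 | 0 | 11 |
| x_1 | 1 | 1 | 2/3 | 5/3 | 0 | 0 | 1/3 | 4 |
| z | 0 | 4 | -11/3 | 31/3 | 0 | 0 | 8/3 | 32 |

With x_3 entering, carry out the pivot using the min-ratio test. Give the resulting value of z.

601/15

Ratio test on column x_3 — row 1: 11/(4/3) = 33/4; row 2: 11/5 = 11/5; row 3: 4/(2/3) = 6. Minimum is 11/5 at row 2 (s_2 leaves); pivot element 5.
Pivot on row 2; the z-row RHS becomes 32 − (-11/3)·(11/5) = 601/15.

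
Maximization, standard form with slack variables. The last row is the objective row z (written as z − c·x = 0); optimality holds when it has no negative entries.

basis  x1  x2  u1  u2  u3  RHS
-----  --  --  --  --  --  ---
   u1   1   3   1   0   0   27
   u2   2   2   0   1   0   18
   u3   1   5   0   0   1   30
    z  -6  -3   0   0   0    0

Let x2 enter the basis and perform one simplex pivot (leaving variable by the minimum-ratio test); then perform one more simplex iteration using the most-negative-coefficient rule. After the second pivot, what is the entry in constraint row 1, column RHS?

Ratio test on column x2 — row 1: 27/3 = 9; row 2: 18/2 = 9; row 3: 30/5 = 6. Minimum is 6 at row 3 (u3 leaves); pivot element 5.
Divide row 3 by 5; eliminate column x2 from the other rows.
Second iteration: most negative z-row entry is -27/5 in column x1, so x1 enters.
Ratio test on column x1 — row 1: 9/(2/5) = 45/2; row 2: 6/(8/5) = 15/4; row 3: 6/(1/5) = 30. Minimum is 15/4 at row 2 (u2 leaves); pivot element 8/5.
Divide row 2 by 8/5; eliminate column x1 from the other rows.
After both pivots, the entry at constraint row 1, column RHS is 15/2.

15/2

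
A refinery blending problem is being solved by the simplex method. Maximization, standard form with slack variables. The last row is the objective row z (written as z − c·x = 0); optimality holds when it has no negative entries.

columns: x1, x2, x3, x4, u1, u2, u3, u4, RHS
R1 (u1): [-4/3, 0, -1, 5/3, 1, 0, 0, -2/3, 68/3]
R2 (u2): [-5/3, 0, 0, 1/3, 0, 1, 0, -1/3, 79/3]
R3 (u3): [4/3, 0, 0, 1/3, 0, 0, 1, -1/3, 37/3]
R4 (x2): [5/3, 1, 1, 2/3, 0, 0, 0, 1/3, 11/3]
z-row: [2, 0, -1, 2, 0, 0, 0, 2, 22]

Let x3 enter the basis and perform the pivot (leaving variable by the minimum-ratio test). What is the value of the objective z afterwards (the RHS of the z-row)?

77/3

Ratio test on column x3 — row 1: entry -1 ≤ 0; row 2: entry 0 ≤ 0; row 3: entry 0 ≤ 0; row 4: (11/3)/1 = 11/3. Minimum is 11/3 at row 4 (x2 leaves); pivot element 1.
Pivot on row 4; the z-row RHS becomes 22 − (-1)·(11/3) = 77/3.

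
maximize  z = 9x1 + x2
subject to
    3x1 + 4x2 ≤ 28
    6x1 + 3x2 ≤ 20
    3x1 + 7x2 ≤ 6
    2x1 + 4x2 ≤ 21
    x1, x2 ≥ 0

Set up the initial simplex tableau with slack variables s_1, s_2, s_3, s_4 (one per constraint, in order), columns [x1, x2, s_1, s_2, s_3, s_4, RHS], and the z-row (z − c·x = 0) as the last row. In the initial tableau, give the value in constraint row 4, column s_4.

Slack s_4 belongs to constraint 4; its column is the unit vector e_4, so the entry in row 4 is 1.

1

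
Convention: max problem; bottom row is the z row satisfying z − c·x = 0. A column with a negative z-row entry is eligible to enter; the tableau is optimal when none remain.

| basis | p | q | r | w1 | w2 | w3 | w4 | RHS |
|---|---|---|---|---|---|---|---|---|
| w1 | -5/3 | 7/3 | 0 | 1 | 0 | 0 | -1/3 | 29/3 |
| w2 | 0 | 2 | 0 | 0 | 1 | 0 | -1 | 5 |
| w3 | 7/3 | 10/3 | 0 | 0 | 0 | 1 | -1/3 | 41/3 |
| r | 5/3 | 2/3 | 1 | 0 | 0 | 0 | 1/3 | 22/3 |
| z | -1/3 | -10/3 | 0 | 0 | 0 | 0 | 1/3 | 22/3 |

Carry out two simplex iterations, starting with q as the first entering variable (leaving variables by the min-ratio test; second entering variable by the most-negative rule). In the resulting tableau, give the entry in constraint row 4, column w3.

Ratio test on column q — row 1: (29/3)/(7/3) = 29/7; row 2: 5/2 = 5/2; row 3: (41/3)/(10/3) = 41/10; row 4: (22/3)/(2/3) = 11. Minimum is 5/2 at row 2 (w2 leaves); pivot element 2.
Divide row 2 by 2; eliminate column q from the other rows.
Second iteration: most negative z-row entry is -4/3 in column w4, so w4 enters.
Ratio test on column w4 — row 1: (23/6)/(5/6) = 23/5; row 2: entry -1/2 ≤ 0; row 3: (16/3)/(4/3) = 4; row 4: (17/3)/(2/3) = 17/2. Minimum is 4 at row 3 (w3 leaves); pivot element 4/3.
Divide row 3 by 4/3; eliminate column w4 from the other rows.
After both pivots, the entry at constraint row 4, column w3 is -1/2.

-1/2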